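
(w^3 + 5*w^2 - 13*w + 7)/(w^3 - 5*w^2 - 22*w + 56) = (w^3 + 5*w^2 - 13*w + 7)/(w^3 - 5*w^2 - 22*w + 56)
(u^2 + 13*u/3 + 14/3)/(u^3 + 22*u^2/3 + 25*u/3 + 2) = (3*u^2 + 13*u + 14)/(3*u^3 + 22*u^2 + 25*u + 6)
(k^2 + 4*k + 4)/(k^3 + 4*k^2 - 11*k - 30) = (k + 2)/(k^2 + 2*k - 15)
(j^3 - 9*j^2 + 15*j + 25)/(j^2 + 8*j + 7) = (j^2 - 10*j + 25)/(j + 7)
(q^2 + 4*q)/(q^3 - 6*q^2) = (q + 4)/(q*(q - 6))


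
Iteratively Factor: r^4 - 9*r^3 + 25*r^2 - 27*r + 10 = (r - 2)*(r^3 - 7*r^2 + 11*r - 5) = (r - 5)*(r - 2)*(r^2 - 2*r + 1) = (r - 5)*(r - 2)*(r - 1)*(r - 1)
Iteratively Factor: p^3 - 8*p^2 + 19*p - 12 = (p - 4)*(p^2 - 4*p + 3) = (p - 4)*(p - 1)*(p - 3)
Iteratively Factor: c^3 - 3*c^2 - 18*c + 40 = (c + 4)*(c^2 - 7*c + 10) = (c - 2)*(c + 4)*(c - 5)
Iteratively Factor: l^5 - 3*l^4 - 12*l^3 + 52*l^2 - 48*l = (l)*(l^4 - 3*l^3 - 12*l^2 + 52*l - 48) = l*(l - 3)*(l^3 - 12*l + 16) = l*(l - 3)*(l - 2)*(l^2 + 2*l - 8) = l*(l - 3)*(l - 2)*(l + 4)*(l - 2)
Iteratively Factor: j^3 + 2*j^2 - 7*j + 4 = (j + 4)*(j^2 - 2*j + 1) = (j - 1)*(j + 4)*(j - 1)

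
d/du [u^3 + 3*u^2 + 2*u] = 3*u^2 + 6*u + 2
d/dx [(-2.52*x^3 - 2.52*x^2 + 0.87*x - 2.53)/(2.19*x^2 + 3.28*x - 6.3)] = (-5.5188*x^4 - 16.5312*x^3 + 37.4571*x^2 + 42.8334*x + 2.8174)/(4.7961*x^4 + 14.3664*x^3 - 16.8356*x^2 - 41.328*x + 39.69)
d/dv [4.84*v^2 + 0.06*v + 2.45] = 9.68*v + 0.06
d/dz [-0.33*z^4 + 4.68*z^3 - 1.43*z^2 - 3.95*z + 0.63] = -1.32*z^3 + 14.04*z^2 - 2.86*z - 3.95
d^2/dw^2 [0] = 0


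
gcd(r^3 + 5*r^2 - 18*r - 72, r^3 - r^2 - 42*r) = r + 6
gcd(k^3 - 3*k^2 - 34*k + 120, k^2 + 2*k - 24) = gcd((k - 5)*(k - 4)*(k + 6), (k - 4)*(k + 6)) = k^2 + 2*k - 24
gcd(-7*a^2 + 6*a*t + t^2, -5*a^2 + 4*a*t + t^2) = -a + t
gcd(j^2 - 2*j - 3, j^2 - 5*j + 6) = j - 3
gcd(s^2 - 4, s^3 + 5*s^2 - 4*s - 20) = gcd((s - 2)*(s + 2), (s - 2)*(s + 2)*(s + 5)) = s^2 - 4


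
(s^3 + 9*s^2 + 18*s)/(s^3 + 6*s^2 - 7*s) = (s^2 + 9*s + 18)/(s^2 + 6*s - 7)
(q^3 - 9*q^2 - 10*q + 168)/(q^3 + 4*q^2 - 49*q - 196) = (q - 6)/(q + 7)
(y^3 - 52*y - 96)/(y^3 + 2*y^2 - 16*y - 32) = (y^2 - 2*y - 48)/(y^2 - 16)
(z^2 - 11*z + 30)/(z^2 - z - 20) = (z - 6)/(z + 4)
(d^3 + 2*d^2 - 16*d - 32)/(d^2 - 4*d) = d + 6 + 8/d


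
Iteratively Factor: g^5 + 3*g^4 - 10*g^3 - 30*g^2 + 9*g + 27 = (g - 1)*(g^4 + 4*g^3 - 6*g^2 - 36*g - 27) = (g - 1)*(g + 3)*(g^3 + g^2 - 9*g - 9) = (g - 1)*(g + 1)*(g + 3)*(g^2 - 9) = (g - 1)*(g + 1)*(g + 3)^2*(g - 3)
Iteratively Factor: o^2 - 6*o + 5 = (o - 1)*(o - 5)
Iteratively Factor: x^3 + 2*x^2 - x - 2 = (x + 1)*(x^2 + x - 2) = (x - 1)*(x + 1)*(x + 2)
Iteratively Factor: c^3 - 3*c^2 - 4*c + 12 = (c + 2)*(c^2 - 5*c + 6) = (c - 2)*(c + 2)*(c - 3)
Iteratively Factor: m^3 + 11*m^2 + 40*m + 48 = (m + 3)*(m^2 + 8*m + 16) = (m + 3)*(m + 4)*(m + 4)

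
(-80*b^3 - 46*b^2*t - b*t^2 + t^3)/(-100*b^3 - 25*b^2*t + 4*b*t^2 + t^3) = (-16*b^2 - 6*b*t + t^2)/(-20*b^2 - b*t + t^2)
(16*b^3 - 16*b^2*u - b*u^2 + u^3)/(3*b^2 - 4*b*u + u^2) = (-16*b^2 + u^2)/(-3*b + u)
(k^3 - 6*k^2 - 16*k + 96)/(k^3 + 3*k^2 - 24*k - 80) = (k^2 - 10*k + 24)/(k^2 - k - 20)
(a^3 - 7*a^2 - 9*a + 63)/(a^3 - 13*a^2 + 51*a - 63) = (a + 3)/(a - 3)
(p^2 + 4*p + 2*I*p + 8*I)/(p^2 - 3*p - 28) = (p + 2*I)/(p - 7)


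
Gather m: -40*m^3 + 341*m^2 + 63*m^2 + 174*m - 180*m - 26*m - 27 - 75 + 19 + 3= -40*m^3 + 404*m^2 - 32*m - 80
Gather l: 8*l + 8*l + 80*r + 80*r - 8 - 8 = 16*l + 160*r - 16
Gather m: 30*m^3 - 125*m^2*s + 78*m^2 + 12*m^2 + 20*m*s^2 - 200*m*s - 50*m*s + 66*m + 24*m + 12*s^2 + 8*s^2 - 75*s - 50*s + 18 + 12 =30*m^3 + m^2*(90 - 125*s) + m*(20*s^2 - 250*s + 90) + 20*s^2 - 125*s + 30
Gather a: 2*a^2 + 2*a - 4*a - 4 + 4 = 2*a^2 - 2*a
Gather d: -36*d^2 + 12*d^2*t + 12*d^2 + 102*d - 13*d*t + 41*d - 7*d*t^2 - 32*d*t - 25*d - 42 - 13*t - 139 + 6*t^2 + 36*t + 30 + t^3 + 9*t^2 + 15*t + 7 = d^2*(12*t - 24) + d*(-7*t^2 - 45*t + 118) + t^3 + 15*t^2 + 38*t - 144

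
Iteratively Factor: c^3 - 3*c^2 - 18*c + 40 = (c + 4)*(c^2 - 7*c + 10) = (c - 2)*(c + 4)*(c - 5)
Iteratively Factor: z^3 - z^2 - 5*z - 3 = (z + 1)*(z^2 - 2*z - 3) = (z + 1)^2*(z - 3)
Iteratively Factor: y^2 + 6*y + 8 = (y + 2)*(y + 4)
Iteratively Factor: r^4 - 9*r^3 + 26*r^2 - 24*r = (r)*(r^3 - 9*r^2 + 26*r - 24) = r*(r - 3)*(r^2 - 6*r + 8) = r*(r - 3)*(r - 2)*(r - 4)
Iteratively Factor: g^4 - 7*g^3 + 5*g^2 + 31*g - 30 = (g - 5)*(g^3 - 2*g^2 - 5*g + 6) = (g - 5)*(g - 1)*(g^2 - g - 6) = (g - 5)*(g - 3)*(g - 1)*(g + 2)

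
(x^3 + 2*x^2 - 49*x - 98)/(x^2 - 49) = x + 2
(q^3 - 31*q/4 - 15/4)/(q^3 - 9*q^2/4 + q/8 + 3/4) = 2*(2*q^2 - q - 15)/(4*q^2 - 11*q + 6)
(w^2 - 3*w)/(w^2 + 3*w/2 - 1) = 2*w*(w - 3)/(2*w^2 + 3*w - 2)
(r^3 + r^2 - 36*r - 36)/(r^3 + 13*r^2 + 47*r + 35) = (r^2 - 36)/(r^2 + 12*r + 35)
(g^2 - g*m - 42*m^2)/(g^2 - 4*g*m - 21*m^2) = (g + 6*m)/(g + 3*m)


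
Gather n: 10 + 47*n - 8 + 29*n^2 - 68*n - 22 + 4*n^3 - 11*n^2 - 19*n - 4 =4*n^3 + 18*n^2 - 40*n - 24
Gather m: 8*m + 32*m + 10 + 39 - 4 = 40*m + 45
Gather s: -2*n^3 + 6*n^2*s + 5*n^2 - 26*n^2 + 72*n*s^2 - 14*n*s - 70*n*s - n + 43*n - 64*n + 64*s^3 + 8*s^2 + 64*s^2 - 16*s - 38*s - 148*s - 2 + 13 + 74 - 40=-2*n^3 - 21*n^2 - 22*n + 64*s^3 + s^2*(72*n + 72) + s*(6*n^2 - 84*n - 202) + 45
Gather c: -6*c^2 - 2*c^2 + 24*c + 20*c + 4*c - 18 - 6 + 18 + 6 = -8*c^2 + 48*c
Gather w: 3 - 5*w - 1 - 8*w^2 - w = -8*w^2 - 6*w + 2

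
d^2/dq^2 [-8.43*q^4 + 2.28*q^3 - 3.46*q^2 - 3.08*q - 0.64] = -101.16*q^2 + 13.68*q - 6.92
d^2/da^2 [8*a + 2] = 0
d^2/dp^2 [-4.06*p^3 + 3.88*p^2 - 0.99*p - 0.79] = 7.76 - 24.36*p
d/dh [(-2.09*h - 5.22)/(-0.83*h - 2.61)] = (0.931509*h + 2.929203)/(0.83*h + 2.61)^3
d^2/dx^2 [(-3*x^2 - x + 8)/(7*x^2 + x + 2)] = 4*(-14*x^3 + 651*x^2 + 105*x - 57)/(343*x^6 + 147*x^5 + 315*x^4 + 85*x^3 + 90*x^2 + 12*x + 8)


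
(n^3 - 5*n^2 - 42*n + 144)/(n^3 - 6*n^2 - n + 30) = (n^2 - 2*n - 48)/(n^2 - 3*n - 10)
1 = 1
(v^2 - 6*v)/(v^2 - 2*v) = (v - 6)/(v - 2)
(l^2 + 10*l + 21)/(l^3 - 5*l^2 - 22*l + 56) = (l^2 + 10*l + 21)/(l^3 - 5*l^2 - 22*l + 56)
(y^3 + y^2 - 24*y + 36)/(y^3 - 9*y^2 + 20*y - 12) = (y^2 + 3*y - 18)/(y^2 - 7*y + 6)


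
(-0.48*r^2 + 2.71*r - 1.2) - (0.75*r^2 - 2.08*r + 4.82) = -1.23*r^2 + 4.79*r - 6.02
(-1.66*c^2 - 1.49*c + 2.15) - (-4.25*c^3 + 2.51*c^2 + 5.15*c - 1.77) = 4.25*c^3 - 4.17*c^2 - 6.64*c + 3.92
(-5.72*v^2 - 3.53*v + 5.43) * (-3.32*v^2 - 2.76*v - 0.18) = 18.9904*v^4 + 27.5068*v^3 - 7.2552*v^2 - 14.3514*v - 0.9774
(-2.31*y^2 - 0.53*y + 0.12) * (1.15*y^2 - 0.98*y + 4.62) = -2.6565*y^4 + 1.6543*y^3 - 10.0148*y^2 - 2.5662*y + 0.5544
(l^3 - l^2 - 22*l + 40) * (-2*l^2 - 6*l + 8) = -2*l^5 - 4*l^4 + 58*l^3 + 44*l^2 - 416*l + 320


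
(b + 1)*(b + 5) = b^2 + 6*b + 5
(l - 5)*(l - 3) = l^2 - 8*l + 15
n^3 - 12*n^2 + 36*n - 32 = (n - 8)*(n - 2)^2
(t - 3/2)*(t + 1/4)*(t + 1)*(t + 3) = t^4 + 11*t^3/4 - 19*t^2/8 - 21*t/4 - 9/8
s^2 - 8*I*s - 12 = (s - 6*I)*(s - 2*I)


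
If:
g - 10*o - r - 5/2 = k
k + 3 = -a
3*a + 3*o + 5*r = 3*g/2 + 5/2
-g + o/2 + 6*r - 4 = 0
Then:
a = 107*r/123 - 203/246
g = 776*r/123 - 520/123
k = -107*r/123 - 535/246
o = 76*r/123 - 56/123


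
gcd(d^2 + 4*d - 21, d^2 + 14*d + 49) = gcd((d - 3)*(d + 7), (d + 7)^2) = d + 7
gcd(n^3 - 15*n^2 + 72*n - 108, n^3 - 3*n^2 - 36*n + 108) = n^2 - 9*n + 18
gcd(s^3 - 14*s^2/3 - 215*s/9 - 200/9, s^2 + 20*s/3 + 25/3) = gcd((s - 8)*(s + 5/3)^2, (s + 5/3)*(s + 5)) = s + 5/3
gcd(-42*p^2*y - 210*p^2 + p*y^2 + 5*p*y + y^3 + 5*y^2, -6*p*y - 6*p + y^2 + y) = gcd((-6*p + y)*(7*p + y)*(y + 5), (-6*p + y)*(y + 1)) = -6*p + y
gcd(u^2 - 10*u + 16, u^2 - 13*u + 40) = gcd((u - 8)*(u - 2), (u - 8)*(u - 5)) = u - 8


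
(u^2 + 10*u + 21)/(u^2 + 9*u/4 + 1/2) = 4*(u^2 + 10*u + 21)/(4*u^2 + 9*u + 2)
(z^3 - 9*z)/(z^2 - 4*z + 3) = z*(z + 3)/(z - 1)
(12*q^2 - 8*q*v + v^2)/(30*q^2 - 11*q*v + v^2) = (2*q - v)/(5*q - v)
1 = 1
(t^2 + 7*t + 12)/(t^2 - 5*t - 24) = (t + 4)/(t - 8)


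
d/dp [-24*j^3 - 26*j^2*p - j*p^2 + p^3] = -26*j^2 - 2*j*p + 3*p^2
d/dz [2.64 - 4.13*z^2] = -8.26*z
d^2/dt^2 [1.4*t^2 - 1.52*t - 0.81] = 2.80000000000000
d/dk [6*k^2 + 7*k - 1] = 12*k + 7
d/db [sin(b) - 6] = cos(b)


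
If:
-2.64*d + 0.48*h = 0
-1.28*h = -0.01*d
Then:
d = 0.00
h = 0.00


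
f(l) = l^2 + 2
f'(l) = 2*l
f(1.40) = 3.96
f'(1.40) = 2.80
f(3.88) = 17.05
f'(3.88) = 7.76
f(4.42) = 21.54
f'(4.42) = 8.84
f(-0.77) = 2.59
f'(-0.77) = -1.54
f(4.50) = 22.25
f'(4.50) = 9.00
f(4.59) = 23.07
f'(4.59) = 9.18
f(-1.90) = 5.61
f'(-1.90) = -3.80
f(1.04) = 3.08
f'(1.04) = 2.08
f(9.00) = 83.00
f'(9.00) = 18.00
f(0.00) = 2.00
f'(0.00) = 0.00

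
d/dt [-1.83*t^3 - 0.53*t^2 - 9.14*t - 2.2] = -5.49*t^2 - 1.06*t - 9.14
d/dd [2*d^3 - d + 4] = 6*d^2 - 1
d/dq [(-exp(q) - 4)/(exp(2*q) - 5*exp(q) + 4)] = ((exp(q) + 4)*(2*exp(q) - 5) - exp(2*q) + 5*exp(q) - 4)*exp(q)/(exp(2*q) - 5*exp(q) + 4)^2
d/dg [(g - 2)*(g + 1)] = 2*g - 1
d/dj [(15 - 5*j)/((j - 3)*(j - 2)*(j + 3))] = 5*(2*j + 1)/((j - 2)^2*(j + 3)^2)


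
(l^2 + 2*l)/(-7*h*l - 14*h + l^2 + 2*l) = -l/(7*h - l)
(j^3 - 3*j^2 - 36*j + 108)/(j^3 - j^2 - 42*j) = (j^2 - 9*j + 18)/(j*(j - 7))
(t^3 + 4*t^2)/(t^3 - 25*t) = t*(t + 4)/(t^2 - 25)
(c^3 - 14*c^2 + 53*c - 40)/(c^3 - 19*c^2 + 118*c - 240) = (c - 1)/(c - 6)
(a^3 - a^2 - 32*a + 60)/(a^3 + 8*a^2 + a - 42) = (a^2 + a - 30)/(a^2 + 10*a + 21)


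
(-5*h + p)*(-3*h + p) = 15*h^2 - 8*h*p + p^2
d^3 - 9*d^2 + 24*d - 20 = (d - 5)*(d - 2)^2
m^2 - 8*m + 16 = (m - 4)^2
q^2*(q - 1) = q^3 - q^2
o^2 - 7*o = o*(o - 7)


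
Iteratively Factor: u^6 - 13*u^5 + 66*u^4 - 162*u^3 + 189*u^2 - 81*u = (u - 3)*(u^5 - 10*u^4 + 36*u^3 - 54*u^2 + 27*u) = (u - 3)^2*(u^4 - 7*u^3 + 15*u^2 - 9*u) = (u - 3)^2*(u - 1)*(u^3 - 6*u^2 + 9*u) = u*(u - 3)^2*(u - 1)*(u^2 - 6*u + 9) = u*(u - 3)^3*(u - 1)*(u - 3)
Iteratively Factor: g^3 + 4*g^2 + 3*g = (g + 3)*(g^2 + g) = g*(g + 3)*(g + 1)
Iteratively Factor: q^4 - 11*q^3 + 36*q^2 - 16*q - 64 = (q + 1)*(q^3 - 12*q^2 + 48*q - 64) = (q - 4)*(q + 1)*(q^2 - 8*q + 16) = (q - 4)^2*(q + 1)*(q - 4)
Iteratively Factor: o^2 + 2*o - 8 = (o - 2)*(o + 4)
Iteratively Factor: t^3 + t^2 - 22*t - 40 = (t + 4)*(t^2 - 3*t - 10) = (t - 5)*(t + 4)*(t + 2)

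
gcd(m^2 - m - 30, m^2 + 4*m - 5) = m + 5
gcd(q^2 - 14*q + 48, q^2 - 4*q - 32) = q - 8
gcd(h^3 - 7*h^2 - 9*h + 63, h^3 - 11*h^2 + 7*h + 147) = h^2 - 4*h - 21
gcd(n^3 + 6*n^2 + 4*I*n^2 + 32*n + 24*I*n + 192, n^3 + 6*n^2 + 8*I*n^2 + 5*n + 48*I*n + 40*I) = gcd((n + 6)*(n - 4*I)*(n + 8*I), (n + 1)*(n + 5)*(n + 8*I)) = n + 8*I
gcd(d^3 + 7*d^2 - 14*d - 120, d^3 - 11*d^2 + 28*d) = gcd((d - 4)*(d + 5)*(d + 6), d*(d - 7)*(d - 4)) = d - 4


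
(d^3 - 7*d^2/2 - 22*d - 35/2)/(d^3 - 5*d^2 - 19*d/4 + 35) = 2*(d^2 - 6*d - 7)/(2*d^2 - 15*d + 28)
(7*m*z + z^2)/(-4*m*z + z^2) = (7*m + z)/(-4*m + z)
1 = 1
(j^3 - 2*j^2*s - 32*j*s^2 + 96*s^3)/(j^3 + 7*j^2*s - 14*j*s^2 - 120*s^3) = (j - 4*s)/(j + 5*s)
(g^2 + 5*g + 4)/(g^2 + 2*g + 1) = (g + 4)/(g + 1)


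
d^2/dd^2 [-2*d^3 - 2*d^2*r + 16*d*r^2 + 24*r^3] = -12*d - 4*r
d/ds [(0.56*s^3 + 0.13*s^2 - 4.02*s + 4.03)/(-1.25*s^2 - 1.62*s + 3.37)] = (-0.7*s^4 - 1.8144*s^3 + 0.426*s^2 + 10.9512*s - 7.0188)/(1.5625*s^4 + 4.05*s^3 - 5.8006*s^2 - 10.9188*s + 11.3569)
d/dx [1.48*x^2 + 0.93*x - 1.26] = 2.96*x + 0.93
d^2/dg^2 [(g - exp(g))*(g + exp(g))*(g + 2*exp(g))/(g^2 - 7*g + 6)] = 2*(g^6*exp(g) - 2*g^5*exp(2*g) - 14*g^5*exp(g) - 9*g^4*exp(3*g) + 30*g^4*exp(2*g) + 47*g^4*exp(g) + 138*g^3*exp(3*g) - 137*g^3*exp(2*g) + 52*g^3*exp(g) + 43*g^3 - 681*g^2*exp(3*g) + 168*g^2*exp(2*g) - 252*g^2*exp(g) - 126*g^2 + 1164*g*exp(3*g) + 30*g*exp(2*g) + 144*g*exp(g) + 108*g - 662*exp(3*g) - 114*exp(2*g) + 72*exp(g))/(g^6 - 21*g^5 + 165*g^4 - 595*g^3 + 990*g^2 - 756*g + 216)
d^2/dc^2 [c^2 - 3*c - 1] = 2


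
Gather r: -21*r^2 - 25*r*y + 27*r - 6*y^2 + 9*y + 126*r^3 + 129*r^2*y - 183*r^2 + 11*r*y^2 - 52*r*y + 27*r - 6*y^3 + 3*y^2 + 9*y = 126*r^3 + r^2*(129*y - 204) + r*(11*y^2 - 77*y + 54) - 6*y^3 - 3*y^2 + 18*y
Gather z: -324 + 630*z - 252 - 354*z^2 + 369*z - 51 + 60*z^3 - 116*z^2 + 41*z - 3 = 60*z^3 - 470*z^2 + 1040*z - 630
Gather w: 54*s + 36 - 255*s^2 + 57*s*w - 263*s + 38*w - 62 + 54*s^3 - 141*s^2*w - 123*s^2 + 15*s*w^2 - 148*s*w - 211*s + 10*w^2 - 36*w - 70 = 54*s^3 - 378*s^2 - 420*s + w^2*(15*s + 10) + w*(-141*s^2 - 91*s + 2) - 96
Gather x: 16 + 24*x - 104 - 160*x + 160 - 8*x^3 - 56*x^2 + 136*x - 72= -8*x^3 - 56*x^2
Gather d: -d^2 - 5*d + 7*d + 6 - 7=-d^2 + 2*d - 1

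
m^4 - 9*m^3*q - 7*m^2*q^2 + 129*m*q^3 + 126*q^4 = (m - 7*q)*(m - 6*q)*(m + q)*(m + 3*q)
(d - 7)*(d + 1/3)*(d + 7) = d^3 + d^2/3 - 49*d - 49/3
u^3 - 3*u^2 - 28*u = u*(u - 7)*(u + 4)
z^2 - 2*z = z*(z - 2)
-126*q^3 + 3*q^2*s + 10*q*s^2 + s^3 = (-3*q + s)*(6*q + s)*(7*q + s)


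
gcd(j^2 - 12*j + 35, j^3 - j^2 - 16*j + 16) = 1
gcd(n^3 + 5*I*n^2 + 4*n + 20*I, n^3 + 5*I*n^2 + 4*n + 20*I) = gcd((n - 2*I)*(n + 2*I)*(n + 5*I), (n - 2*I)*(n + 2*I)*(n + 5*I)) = n^3 + 5*I*n^2 + 4*n + 20*I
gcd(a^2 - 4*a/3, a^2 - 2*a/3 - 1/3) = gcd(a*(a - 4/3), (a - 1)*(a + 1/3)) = 1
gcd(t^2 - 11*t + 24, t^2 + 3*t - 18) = t - 3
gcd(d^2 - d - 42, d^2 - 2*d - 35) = d - 7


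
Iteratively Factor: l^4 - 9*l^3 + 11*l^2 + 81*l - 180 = (l - 5)*(l^3 - 4*l^2 - 9*l + 36) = (l - 5)*(l + 3)*(l^2 - 7*l + 12) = (l - 5)*(l - 3)*(l + 3)*(l - 4)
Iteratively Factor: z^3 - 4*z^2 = (z - 4)*(z^2) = z*(z - 4)*(z)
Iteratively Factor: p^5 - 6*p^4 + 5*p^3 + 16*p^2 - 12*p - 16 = (p + 1)*(p^4 - 7*p^3 + 12*p^2 + 4*p - 16) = (p - 2)*(p + 1)*(p^3 - 5*p^2 + 2*p + 8) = (p - 4)*(p - 2)*(p + 1)*(p^2 - p - 2) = (p - 4)*(p - 2)*(p + 1)^2*(p - 2)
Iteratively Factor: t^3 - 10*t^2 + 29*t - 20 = (t - 4)*(t^2 - 6*t + 5) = (t - 4)*(t - 1)*(t - 5)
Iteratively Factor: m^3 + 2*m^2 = (m + 2)*(m^2) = m*(m + 2)*(m)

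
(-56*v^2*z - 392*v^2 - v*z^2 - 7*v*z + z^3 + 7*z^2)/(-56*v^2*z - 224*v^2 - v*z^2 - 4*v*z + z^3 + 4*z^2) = (z + 7)/(z + 4)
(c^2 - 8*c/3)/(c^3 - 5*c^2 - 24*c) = (8/3 - c)/(-c^2 + 5*c + 24)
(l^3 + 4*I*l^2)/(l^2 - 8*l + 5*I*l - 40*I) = l^2*(l + 4*I)/(l^2 + l*(-8 + 5*I) - 40*I)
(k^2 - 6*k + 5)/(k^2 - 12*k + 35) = (k - 1)/(k - 7)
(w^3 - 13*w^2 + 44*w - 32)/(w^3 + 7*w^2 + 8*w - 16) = (w^2 - 12*w + 32)/(w^2 + 8*w + 16)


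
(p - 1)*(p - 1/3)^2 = p^3 - 5*p^2/3 + 7*p/9 - 1/9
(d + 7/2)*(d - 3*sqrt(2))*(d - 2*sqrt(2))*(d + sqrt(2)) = d^4 - 4*sqrt(2)*d^3 + 7*d^3/2 - 14*sqrt(2)*d^2 + 2*d^2 + 7*d + 12*sqrt(2)*d + 42*sqrt(2)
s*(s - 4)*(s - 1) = s^3 - 5*s^2 + 4*s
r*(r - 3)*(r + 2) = r^3 - r^2 - 6*r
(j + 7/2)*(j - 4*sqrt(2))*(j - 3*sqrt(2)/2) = j^3 - 11*sqrt(2)*j^2/2 + 7*j^2/2 - 77*sqrt(2)*j/4 + 12*j + 42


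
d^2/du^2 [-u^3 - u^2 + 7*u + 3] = -6*u - 2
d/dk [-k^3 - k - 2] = -3*k^2 - 1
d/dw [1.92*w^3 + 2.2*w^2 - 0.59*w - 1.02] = 5.76*w^2 + 4.4*w - 0.59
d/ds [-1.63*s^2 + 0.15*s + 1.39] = 0.15 - 3.26*s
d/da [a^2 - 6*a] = 2*a - 6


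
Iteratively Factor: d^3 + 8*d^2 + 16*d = (d + 4)*(d^2 + 4*d) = d*(d + 4)*(d + 4)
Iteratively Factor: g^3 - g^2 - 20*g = (g)*(g^2 - g - 20) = g*(g + 4)*(g - 5)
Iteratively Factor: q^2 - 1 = (q + 1)*(q - 1)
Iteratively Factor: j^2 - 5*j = (j)*(j - 5)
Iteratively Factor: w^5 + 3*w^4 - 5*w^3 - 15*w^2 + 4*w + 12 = (w - 2)*(w^4 + 5*w^3 + 5*w^2 - 5*w - 6) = (w - 2)*(w + 3)*(w^3 + 2*w^2 - w - 2) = (w - 2)*(w + 1)*(w + 3)*(w^2 + w - 2) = (w - 2)*(w - 1)*(w + 1)*(w + 3)*(w + 2)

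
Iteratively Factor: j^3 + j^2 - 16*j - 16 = (j + 1)*(j^2 - 16) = (j - 4)*(j + 1)*(j + 4)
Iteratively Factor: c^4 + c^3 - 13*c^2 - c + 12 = (c - 3)*(c^3 + 4*c^2 - c - 4) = (c - 3)*(c + 1)*(c^2 + 3*c - 4) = (c - 3)*(c - 1)*(c + 1)*(c + 4)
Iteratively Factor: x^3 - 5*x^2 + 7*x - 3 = (x - 1)*(x^2 - 4*x + 3) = (x - 1)^2*(x - 3)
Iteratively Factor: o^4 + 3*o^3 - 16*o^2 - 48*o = (o + 4)*(o^3 - o^2 - 12*o) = (o + 3)*(o + 4)*(o^2 - 4*o) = o*(o + 3)*(o + 4)*(o - 4)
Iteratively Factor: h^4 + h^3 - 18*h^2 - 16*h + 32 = (h - 1)*(h^3 + 2*h^2 - 16*h - 32) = (h - 1)*(h + 4)*(h^2 - 2*h - 8) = (h - 1)*(h + 2)*(h + 4)*(h - 4)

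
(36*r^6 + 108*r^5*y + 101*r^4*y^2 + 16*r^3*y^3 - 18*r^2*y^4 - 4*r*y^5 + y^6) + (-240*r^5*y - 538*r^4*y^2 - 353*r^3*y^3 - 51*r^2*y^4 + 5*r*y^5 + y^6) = 36*r^6 - 132*r^5*y - 437*r^4*y^2 - 337*r^3*y^3 - 69*r^2*y^4 + r*y^5 + 2*y^6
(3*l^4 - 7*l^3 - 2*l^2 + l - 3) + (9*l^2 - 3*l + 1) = 3*l^4 - 7*l^3 + 7*l^2 - 2*l - 2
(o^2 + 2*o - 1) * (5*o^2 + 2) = 5*o^4 + 10*o^3 - 3*o^2 + 4*o - 2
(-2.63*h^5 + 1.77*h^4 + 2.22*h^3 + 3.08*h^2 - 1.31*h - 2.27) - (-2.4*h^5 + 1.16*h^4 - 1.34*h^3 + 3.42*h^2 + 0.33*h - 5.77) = -0.23*h^5 + 0.61*h^4 + 3.56*h^3 - 0.34*h^2 - 1.64*h + 3.5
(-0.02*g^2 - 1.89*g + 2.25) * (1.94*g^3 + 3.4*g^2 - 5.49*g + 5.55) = -0.0388*g^5 - 3.7346*g^4 - 1.9512*g^3 + 17.9151*g^2 - 22.842*g + 12.4875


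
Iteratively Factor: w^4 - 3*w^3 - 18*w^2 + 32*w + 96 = (w - 4)*(w^3 + w^2 - 14*w - 24) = (w - 4)*(w + 2)*(w^2 - w - 12) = (w - 4)^2*(w + 2)*(w + 3)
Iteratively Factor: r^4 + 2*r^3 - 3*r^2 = (r)*(r^3 + 2*r^2 - 3*r) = r*(r + 3)*(r^2 - r) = r*(r - 1)*(r + 3)*(r)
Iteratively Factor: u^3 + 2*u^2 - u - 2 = (u + 2)*(u^2 - 1) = (u - 1)*(u + 2)*(u + 1)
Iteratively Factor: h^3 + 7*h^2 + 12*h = (h + 4)*(h^2 + 3*h) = (h + 3)*(h + 4)*(h)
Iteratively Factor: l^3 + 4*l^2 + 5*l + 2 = (l + 1)*(l^2 + 3*l + 2) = (l + 1)*(l + 2)*(l + 1)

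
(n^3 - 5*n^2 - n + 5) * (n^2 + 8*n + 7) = n^5 + 3*n^4 - 34*n^3 - 38*n^2 + 33*n + 35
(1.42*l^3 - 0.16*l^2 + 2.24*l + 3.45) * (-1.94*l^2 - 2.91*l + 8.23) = -2.7548*l^5 - 3.8218*l^4 + 7.8066*l^3 - 14.5282*l^2 + 8.3957*l + 28.3935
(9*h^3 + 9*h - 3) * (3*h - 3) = 27*h^4 - 27*h^3 + 27*h^2 - 36*h + 9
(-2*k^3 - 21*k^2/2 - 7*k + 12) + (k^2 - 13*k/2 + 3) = -2*k^3 - 19*k^2/2 - 27*k/2 + 15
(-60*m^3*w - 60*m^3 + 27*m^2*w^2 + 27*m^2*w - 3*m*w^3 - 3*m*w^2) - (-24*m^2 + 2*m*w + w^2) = -60*m^3*w - 60*m^3 + 27*m^2*w^2 + 27*m^2*w + 24*m^2 - 3*m*w^3 - 3*m*w^2 - 2*m*w - w^2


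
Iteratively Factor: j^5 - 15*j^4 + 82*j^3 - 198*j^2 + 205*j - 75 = (j - 1)*(j^4 - 14*j^3 + 68*j^2 - 130*j + 75) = (j - 5)*(j - 1)*(j^3 - 9*j^2 + 23*j - 15) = (j - 5)*(j - 3)*(j - 1)*(j^2 - 6*j + 5) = (j - 5)*(j - 3)*(j - 1)^2*(j - 5)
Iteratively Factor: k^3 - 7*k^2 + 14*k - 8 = (k - 4)*(k^2 - 3*k + 2) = (k - 4)*(k - 2)*(k - 1)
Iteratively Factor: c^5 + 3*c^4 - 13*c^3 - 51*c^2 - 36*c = (c + 3)*(c^4 - 13*c^2 - 12*c) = (c + 3)^2*(c^3 - 3*c^2 - 4*c) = c*(c + 3)^2*(c^2 - 3*c - 4) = c*(c - 4)*(c + 3)^2*(c + 1)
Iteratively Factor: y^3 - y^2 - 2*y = (y - 2)*(y^2 + y) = (y - 2)*(y + 1)*(y)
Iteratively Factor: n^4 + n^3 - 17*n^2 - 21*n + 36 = (n + 3)*(n^3 - 2*n^2 - 11*n + 12) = (n - 4)*(n + 3)*(n^2 + 2*n - 3) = (n - 4)*(n + 3)^2*(n - 1)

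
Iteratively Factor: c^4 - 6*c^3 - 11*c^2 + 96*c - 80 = (c - 1)*(c^3 - 5*c^2 - 16*c + 80) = (c - 1)*(c + 4)*(c^2 - 9*c + 20) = (c - 5)*(c - 1)*(c + 4)*(c - 4)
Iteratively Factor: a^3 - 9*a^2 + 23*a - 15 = (a - 3)*(a^2 - 6*a + 5) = (a - 5)*(a - 3)*(a - 1)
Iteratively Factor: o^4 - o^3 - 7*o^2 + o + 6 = (o + 1)*(o^3 - 2*o^2 - 5*o + 6) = (o + 1)*(o + 2)*(o^2 - 4*o + 3) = (o - 3)*(o + 1)*(o + 2)*(o - 1)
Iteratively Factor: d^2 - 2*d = (d - 2)*(d)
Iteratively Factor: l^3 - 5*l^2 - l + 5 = (l - 1)*(l^2 - 4*l - 5) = (l - 1)*(l + 1)*(l - 5)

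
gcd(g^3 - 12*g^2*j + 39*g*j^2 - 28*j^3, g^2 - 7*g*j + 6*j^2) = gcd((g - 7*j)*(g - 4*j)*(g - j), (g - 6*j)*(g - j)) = g - j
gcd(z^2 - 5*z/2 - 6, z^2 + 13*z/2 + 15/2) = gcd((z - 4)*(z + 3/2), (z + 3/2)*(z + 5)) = z + 3/2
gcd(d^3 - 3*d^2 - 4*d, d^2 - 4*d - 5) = d + 1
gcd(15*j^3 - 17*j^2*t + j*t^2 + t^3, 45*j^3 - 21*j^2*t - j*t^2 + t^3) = -15*j^2 + 2*j*t + t^2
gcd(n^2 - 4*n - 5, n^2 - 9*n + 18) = 1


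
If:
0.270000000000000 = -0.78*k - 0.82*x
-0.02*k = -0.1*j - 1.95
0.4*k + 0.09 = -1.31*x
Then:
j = -19.58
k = -0.40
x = 0.05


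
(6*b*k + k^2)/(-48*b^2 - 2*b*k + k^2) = -k/(8*b - k)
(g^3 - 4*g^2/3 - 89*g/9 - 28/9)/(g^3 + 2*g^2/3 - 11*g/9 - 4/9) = (3*g^2 - 5*g - 28)/(3*g^2 + g - 4)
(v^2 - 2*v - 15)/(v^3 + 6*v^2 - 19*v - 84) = (v - 5)/(v^2 + 3*v - 28)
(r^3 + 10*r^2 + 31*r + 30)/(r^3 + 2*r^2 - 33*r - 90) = (r + 2)/(r - 6)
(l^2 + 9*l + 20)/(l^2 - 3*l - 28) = (l + 5)/(l - 7)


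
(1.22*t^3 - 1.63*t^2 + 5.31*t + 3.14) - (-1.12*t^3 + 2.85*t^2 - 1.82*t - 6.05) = 2.34*t^3 - 4.48*t^2 + 7.13*t + 9.19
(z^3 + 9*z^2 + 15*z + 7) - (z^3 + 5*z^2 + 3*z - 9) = 4*z^2 + 12*z + 16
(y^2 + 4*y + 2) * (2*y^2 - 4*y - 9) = 2*y^4 + 4*y^3 - 21*y^2 - 44*y - 18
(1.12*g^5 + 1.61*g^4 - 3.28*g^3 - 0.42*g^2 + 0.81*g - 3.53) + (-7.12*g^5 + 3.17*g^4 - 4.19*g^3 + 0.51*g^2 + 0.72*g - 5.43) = -6.0*g^5 + 4.78*g^4 - 7.47*g^3 + 0.09*g^2 + 1.53*g - 8.96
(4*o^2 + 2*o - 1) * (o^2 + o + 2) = 4*o^4 + 6*o^3 + 9*o^2 + 3*o - 2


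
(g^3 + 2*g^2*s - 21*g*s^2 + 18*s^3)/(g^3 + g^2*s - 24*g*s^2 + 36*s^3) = (-g + s)/(-g + 2*s)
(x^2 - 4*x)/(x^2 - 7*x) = (x - 4)/(x - 7)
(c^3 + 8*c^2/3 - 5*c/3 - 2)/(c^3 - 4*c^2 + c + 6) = (c^3 + 8*c^2/3 - 5*c/3 - 2)/(c^3 - 4*c^2 + c + 6)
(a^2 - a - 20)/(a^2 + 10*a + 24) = (a - 5)/(a + 6)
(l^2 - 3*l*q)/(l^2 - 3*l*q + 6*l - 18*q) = l/(l + 6)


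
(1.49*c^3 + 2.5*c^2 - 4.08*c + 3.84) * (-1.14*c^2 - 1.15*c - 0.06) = -1.6986*c^5 - 4.5635*c^4 + 1.6868*c^3 + 0.1644*c^2 - 4.1712*c - 0.2304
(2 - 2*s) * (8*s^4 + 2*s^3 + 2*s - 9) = -16*s^5 + 12*s^4 + 4*s^3 - 4*s^2 + 22*s - 18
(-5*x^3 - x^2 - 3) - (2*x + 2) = -5*x^3 - x^2 - 2*x - 5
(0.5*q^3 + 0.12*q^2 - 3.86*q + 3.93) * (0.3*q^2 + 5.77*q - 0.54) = 0.15*q^5 + 2.921*q^4 - 0.7356*q^3 - 21.158*q^2 + 24.7605*q - 2.1222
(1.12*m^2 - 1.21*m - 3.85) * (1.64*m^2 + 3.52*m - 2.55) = 1.8368*m^4 + 1.958*m^3 - 13.4292*m^2 - 10.4665*m + 9.8175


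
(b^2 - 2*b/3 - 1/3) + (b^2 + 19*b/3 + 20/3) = 2*b^2 + 17*b/3 + 19/3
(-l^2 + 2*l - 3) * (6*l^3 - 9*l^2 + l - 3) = -6*l^5 + 21*l^4 - 37*l^3 + 32*l^2 - 9*l + 9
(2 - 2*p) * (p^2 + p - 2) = -2*p^3 + 6*p - 4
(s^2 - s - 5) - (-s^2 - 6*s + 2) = 2*s^2 + 5*s - 7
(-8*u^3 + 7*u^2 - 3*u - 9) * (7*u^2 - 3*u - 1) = -56*u^5 + 73*u^4 - 34*u^3 - 61*u^2 + 30*u + 9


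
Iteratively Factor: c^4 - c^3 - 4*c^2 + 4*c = (c - 1)*(c^3 - 4*c) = (c - 1)*(c + 2)*(c^2 - 2*c) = (c - 2)*(c - 1)*(c + 2)*(c)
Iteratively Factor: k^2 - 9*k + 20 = (k - 5)*(k - 4)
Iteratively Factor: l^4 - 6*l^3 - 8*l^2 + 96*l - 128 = (l + 4)*(l^3 - 10*l^2 + 32*l - 32) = (l - 4)*(l + 4)*(l^2 - 6*l + 8) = (l - 4)^2*(l + 4)*(l - 2)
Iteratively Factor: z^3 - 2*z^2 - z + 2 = (z - 1)*(z^2 - z - 2) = (z - 1)*(z + 1)*(z - 2)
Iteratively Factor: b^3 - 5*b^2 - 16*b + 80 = (b - 4)*(b^2 - b - 20) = (b - 5)*(b - 4)*(b + 4)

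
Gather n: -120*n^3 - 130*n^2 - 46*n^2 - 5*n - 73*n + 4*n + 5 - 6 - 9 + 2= -120*n^3 - 176*n^2 - 74*n - 8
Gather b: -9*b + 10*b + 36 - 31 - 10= b - 5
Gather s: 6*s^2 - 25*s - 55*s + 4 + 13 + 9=6*s^2 - 80*s + 26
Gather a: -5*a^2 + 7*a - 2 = -5*a^2 + 7*a - 2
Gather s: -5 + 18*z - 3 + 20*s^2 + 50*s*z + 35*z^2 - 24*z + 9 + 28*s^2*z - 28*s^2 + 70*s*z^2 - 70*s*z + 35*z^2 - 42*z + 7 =s^2*(28*z - 8) + s*(70*z^2 - 20*z) + 70*z^2 - 48*z + 8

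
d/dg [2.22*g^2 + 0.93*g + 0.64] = 4.44*g + 0.93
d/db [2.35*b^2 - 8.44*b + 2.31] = 4.7*b - 8.44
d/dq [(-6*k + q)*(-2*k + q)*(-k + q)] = 20*k^2 - 18*k*q + 3*q^2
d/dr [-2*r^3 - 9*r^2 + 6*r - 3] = -6*r^2 - 18*r + 6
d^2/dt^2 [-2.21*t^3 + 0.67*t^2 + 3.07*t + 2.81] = 1.34 - 13.26*t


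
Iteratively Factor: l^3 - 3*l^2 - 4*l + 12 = (l - 2)*(l^2 - l - 6) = (l - 2)*(l + 2)*(l - 3)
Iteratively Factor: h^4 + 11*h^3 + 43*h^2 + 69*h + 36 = (h + 3)*(h^3 + 8*h^2 + 19*h + 12) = (h + 3)*(h + 4)*(h^2 + 4*h + 3) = (h + 3)^2*(h + 4)*(h + 1)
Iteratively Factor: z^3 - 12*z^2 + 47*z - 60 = (z - 3)*(z^2 - 9*z + 20) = (z - 5)*(z - 3)*(z - 4)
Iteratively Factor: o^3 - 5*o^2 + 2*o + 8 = (o - 2)*(o^2 - 3*o - 4) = (o - 2)*(o + 1)*(o - 4)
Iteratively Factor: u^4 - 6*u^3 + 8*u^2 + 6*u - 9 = (u - 3)*(u^3 - 3*u^2 - u + 3) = (u - 3)*(u - 1)*(u^2 - 2*u - 3) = (u - 3)^2*(u - 1)*(u + 1)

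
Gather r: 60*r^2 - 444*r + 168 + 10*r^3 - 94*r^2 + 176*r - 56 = 10*r^3 - 34*r^2 - 268*r + 112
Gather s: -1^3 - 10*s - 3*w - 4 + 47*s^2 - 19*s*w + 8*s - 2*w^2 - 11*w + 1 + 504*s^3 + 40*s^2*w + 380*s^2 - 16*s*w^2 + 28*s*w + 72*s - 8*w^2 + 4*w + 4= 504*s^3 + s^2*(40*w + 427) + s*(-16*w^2 + 9*w + 70) - 10*w^2 - 10*w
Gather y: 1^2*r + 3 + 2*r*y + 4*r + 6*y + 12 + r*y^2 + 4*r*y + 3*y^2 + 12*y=5*r + y^2*(r + 3) + y*(6*r + 18) + 15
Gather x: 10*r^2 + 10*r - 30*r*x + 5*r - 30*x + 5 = 10*r^2 + 15*r + x*(-30*r - 30) + 5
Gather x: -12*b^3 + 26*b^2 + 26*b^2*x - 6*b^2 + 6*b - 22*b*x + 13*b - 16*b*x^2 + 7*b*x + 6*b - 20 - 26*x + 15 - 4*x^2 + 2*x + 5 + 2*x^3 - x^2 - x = -12*b^3 + 20*b^2 + 25*b + 2*x^3 + x^2*(-16*b - 5) + x*(26*b^2 - 15*b - 25)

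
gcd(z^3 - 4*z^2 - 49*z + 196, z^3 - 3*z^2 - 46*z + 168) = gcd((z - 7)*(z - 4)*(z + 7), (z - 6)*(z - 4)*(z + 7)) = z^2 + 3*z - 28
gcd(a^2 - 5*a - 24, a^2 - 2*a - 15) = a + 3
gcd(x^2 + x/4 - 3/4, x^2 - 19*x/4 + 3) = x - 3/4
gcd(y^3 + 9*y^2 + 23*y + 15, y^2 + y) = y + 1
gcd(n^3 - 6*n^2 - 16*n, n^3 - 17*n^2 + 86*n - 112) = n - 8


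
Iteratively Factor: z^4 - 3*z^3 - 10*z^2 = (z)*(z^3 - 3*z^2 - 10*z) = z*(z + 2)*(z^2 - 5*z) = z^2*(z + 2)*(z - 5)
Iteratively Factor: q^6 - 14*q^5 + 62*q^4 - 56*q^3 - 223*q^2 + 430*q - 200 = (q - 1)*(q^5 - 13*q^4 + 49*q^3 - 7*q^2 - 230*q + 200) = (q - 5)*(q - 1)*(q^4 - 8*q^3 + 9*q^2 + 38*q - 40) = (q - 5)*(q - 4)*(q - 1)*(q^3 - 4*q^2 - 7*q + 10) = (q - 5)^2*(q - 4)*(q - 1)*(q^2 + q - 2) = (q - 5)^2*(q - 4)*(q - 1)^2*(q + 2)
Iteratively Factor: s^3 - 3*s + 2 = (s - 1)*(s^2 + s - 2) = (s - 1)^2*(s + 2)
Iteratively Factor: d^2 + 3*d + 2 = (d + 2)*(d + 1)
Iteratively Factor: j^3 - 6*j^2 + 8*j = (j - 2)*(j^2 - 4*j) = j*(j - 2)*(j - 4)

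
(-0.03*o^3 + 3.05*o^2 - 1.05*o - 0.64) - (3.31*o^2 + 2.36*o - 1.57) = -0.03*o^3 - 0.26*o^2 - 3.41*o + 0.93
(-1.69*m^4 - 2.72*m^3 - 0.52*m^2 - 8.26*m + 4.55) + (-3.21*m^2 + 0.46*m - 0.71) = -1.69*m^4 - 2.72*m^3 - 3.73*m^2 - 7.8*m + 3.84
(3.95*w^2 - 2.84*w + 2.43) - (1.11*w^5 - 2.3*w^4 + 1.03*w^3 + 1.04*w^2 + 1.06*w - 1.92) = -1.11*w^5 + 2.3*w^4 - 1.03*w^3 + 2.91*w^2 - 3.9*w + 4.35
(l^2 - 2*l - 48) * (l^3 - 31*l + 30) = l^5 - 2*l^4 - 79*l^3 + 92*l^2 + 1428*l - 1440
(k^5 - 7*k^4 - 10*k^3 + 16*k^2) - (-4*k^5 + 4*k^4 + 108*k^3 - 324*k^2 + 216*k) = 5*k^5 - 11*k^4 - 118*k^3 + 340*k^2 - 216*k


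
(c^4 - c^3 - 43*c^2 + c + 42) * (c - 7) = c^5 - 8*c^4 - 36*c^3 + 302*c^2 + 35*c - 294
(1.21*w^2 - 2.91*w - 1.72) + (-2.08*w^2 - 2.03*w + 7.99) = -0.87*w^2 - 4.94*w + 6.27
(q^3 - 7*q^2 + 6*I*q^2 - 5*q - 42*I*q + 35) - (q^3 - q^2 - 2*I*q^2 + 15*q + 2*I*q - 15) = -6*q^2 + 8*I*q^2 - 20*q - 44*I*q + 50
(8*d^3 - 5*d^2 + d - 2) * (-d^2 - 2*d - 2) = -8*d^5 - 11*d^4 - 7*d^3 + 10*d^2 + 2*d + 4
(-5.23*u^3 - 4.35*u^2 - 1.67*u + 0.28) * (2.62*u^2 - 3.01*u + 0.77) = -13.7026*u^5 + 4.3453*u^4 + 4.691*u^3 + 2.4108*u^2 - 2.1287*u + 0.2156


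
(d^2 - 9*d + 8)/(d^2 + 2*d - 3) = (d - 8)/(d + 3)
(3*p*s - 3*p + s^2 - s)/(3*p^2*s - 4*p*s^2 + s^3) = (3*p*s - 3*p + s^2 - s)/(s*(3*p^2 - 4*p*s + s^2))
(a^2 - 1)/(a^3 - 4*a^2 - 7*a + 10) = (a + 1)/(a^2 - 3*a - 10)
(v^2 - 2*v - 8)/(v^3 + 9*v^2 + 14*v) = (v - 4)/(v*(v + 7))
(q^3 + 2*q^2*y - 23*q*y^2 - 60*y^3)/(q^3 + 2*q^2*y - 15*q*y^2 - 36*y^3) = (-q^2 + q*y + 20*y^2)/(-q^2 + q*y + 12*y^2)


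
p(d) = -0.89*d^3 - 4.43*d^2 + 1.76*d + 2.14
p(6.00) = -339.02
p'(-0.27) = 3.96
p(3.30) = -72.28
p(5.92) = -327.35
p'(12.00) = -489.04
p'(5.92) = -144.27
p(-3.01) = -19.02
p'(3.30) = -56.55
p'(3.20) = -53.93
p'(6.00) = -147.52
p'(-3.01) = 4.24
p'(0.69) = -5.62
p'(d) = -2.67*d^2 - 8.86*d + 1.76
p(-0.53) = 0.10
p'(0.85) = -7.70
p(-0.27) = 1.36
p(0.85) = -0.11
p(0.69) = 0.95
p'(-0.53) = 5.71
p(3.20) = -66.75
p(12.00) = -2152.58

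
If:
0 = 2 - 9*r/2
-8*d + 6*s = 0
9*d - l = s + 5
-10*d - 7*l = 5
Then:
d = 90/191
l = -265/191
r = 4/9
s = 120/191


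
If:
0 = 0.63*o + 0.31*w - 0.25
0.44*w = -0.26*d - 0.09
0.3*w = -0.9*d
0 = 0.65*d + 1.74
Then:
No Solution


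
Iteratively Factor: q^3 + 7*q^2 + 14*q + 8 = (q + 4)*(q^2 + 3*q + 2) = (q + 2)*(q + 4)*(q + 1)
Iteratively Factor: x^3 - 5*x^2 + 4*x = (x)*(x^2 - 5*x + 4) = x*(x - 1)*(x - 4)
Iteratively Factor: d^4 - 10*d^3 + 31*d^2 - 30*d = (d - 2)*(d^3 - 8*d^2 + 15*d) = (d - 5)*(d - 2)*(d^2 - 3*d) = d*(d - 5)*(d - 2)*(d - 3)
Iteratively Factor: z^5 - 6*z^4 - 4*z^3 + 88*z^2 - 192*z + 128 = (z - 4)*(z^4 - 2*z^3 - 12*z^2 + 40*z - 32) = (z - 4)*(z - 2)*(z^3 - 12*z + 16) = (z - 4)*(z - 2)^2*(z^2 + 2*z - 8) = (z - 4)*(z - 2)^3*(z + 4)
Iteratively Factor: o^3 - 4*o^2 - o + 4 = (o - 1)*(o^2 - 3*o - 4) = (o - 4)*(o - 1)*(o + 1)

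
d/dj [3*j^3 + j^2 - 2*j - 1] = 9*j^2 + 2*j - 2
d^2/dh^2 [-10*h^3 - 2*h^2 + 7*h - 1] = -60*h - 4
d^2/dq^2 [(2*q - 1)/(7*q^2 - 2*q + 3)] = 2*((11 - 42*q)*(7*q^2 - 2*q + 3) + 4*(2*q - 1)*(7*q - 1)^2)/(7*q^2 - 2*q + 3)^3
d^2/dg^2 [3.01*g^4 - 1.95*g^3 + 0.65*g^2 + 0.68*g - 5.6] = 36.12*g^2 - 11.7*g + 1.3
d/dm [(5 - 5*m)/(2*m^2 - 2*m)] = 5/(2*m^2)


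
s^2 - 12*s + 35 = (s - 7)*(s - 5)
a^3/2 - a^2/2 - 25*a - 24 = (a/2 + 1/2)*(a - 8)*(a + 6)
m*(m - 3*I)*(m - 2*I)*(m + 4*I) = m^4 - I*m^3 + 14*m^2 - 24*I*m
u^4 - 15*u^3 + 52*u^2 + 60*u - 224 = (u - 8)*(u - 7)*(u - 2)*(u + 2)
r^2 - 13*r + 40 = (r - 8)*(r - 5)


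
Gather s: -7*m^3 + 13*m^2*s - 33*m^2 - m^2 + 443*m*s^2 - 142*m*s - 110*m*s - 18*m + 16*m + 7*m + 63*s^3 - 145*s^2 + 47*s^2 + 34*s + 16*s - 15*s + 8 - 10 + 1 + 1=-7*m^3 - 34*m^2 + 5*m + 63*s^3 + s^2*(443*m - 98) + s*(13*m^2 - 252*m + 35)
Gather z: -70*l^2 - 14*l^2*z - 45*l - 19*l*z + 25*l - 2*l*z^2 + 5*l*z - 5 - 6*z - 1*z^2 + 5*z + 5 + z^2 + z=-70*l^2 - 2*l*z^2 - 20*l + z*(-14*l^2 - 14*l)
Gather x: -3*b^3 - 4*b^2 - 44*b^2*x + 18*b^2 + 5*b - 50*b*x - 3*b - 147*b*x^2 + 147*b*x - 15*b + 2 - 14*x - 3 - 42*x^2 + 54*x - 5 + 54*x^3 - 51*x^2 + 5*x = -3*b^3 + 14*b^2 - 13*b + 54*x^3 + x^2*(-147*b - 93) + x*(-44*b^2 + 97*b + 45) - 6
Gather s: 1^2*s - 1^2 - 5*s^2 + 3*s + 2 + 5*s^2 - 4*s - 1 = 0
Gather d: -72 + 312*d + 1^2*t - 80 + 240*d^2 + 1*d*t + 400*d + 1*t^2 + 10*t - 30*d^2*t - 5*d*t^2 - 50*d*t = d^2*(240 - 30*t) + d*(-5*t^2 - 49*t + 712) + t^2 + 11*t - 152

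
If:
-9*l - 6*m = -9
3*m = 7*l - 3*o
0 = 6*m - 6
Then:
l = 1/3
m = 1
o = -2/9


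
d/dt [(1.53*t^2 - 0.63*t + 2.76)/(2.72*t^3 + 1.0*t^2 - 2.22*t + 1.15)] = (-4.1616*t^4 + 3.4272*t^3 - 25.2882*t^2 - 2.001*t + 5.4027)/(7.3984*t^6 + 5.44*t^5 - 11.0768*t^4 + 1.816*t^3 + 7.2284*t^2 - 5.106*t + 1.3225)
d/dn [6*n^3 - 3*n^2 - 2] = 6*n*(3*n - 1)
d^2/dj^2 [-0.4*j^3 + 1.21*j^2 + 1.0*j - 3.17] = 2.42 - 2.4*j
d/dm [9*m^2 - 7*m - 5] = 18*m - 7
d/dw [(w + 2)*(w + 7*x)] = 2*w + 7*x + 2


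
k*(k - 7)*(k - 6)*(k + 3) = k^4 - 10*k^3 + 3*k^2 + 126*k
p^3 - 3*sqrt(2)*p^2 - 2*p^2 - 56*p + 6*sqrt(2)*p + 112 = (p - 2)*(p - 7*sqrt(2))*(p + 4*sqrt(2))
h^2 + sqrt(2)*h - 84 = (h - 6*sqrt(2))*(h + 7*sqrt(2))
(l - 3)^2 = l^2 - 6*l + 9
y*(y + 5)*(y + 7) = y^3 + 12*y^2 + 35*y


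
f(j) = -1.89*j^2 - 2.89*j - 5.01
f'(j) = -3.78*j - 2.89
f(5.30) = -73.42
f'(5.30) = -22.92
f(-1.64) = -5.35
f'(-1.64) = 3.31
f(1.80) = -16.34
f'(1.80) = -9.69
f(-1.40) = -4.67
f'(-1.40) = 2.40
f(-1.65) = -5.39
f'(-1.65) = 3.35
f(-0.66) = -3.93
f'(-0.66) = -0.40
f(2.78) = -27.65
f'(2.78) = -13.40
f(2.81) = -28.05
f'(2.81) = -13.51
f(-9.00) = -132.09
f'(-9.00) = 31.13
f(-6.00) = -55.71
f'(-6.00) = 19.79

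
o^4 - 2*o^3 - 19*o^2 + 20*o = o*(o - 5)*(o - 1)*(o + 4)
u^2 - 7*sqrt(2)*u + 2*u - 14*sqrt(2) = (u + 2)*(u - 7*sqrt(2))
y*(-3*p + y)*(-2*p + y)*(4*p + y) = 24*p^3*y - 14*p^2*y^2 - p*y^3 + y^4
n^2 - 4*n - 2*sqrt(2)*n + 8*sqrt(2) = (n - 4)*(n - 2*sqrt(2))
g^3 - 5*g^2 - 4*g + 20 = (g - 5)*(g - 2)*(g + 2)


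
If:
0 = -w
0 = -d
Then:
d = 0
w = 0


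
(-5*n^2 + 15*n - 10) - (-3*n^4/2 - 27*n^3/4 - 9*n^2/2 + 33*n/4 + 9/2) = 3*n^4/2 + 27*n^3/4 - n^2/2 + 27*n/4 - 29/2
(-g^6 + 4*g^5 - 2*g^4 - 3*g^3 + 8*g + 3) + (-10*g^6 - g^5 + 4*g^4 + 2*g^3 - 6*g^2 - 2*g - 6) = -11*g^6 + 3*g^5 + 2*g^4 - g^3 - 6*g^2 + 6*g - 3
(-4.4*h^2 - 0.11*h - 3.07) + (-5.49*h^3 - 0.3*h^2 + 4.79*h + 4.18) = -5.49*h^3 - 4.7*h^2 + 4.68*h + 1.11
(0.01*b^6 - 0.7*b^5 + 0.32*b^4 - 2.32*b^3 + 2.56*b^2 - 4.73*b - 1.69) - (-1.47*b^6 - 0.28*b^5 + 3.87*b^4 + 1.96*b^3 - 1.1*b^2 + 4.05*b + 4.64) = 1.48*b^6 - 0.42*b^5 - 3.55*b^4 - 4.28*b^3 + 3.66*b^2 - 8.78*b - 6.33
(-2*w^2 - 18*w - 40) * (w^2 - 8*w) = -2*w^4 - 2*w^3 + 104*w^2 + 320*w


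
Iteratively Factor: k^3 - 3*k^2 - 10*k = (k)*(k^2 - 3*k - 10) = k*(k - 5)*(k + 2)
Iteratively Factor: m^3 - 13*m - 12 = (m - 4)*(m^2 + 4*m + 3) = (m - 4)*(m + 1)*(m + 3)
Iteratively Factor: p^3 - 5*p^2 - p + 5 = (p - 1)*(p^2 - 4*p - 5) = (p - 5)*(p - 1)*(p + 1)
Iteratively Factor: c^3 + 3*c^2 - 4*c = (c)*(c^2 + 3*c - 4) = c*(c - 1)*(c + 4)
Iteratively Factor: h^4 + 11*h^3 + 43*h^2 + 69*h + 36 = (h + 1)*(h^3 + 10*h^2 + 33*h + 36) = (h + 1)*(h + 3)*(h^2 + 7*h + 12) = (h + 1)*(h + 3)^2*(h + 4)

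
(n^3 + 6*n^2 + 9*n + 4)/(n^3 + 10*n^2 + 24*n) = (n^2 + 2*n + 1)/(n*(n + 6))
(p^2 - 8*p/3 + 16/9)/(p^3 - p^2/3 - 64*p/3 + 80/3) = (p - 4/3)/(p^2 + p - 20)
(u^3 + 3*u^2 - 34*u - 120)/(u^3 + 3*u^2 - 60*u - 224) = (u^2 - u - 30)/(u^2 - u - 56)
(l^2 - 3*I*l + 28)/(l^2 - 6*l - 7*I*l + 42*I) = (l + 4*I)/(l - 6)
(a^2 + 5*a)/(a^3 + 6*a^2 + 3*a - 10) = a/(a^2 + a - 2)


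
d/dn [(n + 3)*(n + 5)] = 2*n + 8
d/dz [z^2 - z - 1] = 2*z - 1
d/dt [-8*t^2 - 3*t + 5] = -16*t - 3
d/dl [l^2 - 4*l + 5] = 2*l - 4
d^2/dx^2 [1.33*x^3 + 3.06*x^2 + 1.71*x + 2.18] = 7.98*x + 6.12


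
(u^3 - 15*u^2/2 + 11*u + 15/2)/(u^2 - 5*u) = u - 5/2 - 3/(2*u)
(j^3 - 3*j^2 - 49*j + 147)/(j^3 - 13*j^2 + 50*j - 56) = (j^2 + 4*j - 21)/(j^2 - 6*j + 8)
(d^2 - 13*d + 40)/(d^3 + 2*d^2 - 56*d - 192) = (d - 5)/(d^2 + 10*d + 24)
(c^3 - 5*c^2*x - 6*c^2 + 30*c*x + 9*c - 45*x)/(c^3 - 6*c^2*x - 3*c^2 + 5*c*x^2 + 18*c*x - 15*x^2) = (3 - c)/(-c + x)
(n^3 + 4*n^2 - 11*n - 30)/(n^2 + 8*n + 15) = (n^2 - n - 6)/(n + 3)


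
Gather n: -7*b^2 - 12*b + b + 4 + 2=-7*b^2 - 11*b + 6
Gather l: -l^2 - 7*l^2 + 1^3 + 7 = 8 - 8*l^2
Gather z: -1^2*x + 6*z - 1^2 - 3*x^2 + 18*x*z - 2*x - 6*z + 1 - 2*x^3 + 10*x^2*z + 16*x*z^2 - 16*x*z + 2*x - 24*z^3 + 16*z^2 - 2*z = -2*x^3 - 3*x^2 - x - 24*z^3 + z^2*(16*x + 16) + z*(10*x^2 + 2*x - 2)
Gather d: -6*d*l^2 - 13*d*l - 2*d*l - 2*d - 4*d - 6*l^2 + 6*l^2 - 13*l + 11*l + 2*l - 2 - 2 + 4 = d*(-6*l^2 - 15*l - 6)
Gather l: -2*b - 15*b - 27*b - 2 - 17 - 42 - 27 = -44*b - 88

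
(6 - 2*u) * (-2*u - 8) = 4*u^2 + 4*u - 48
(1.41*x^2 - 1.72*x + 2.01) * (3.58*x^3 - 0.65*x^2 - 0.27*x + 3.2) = 5.0478*x^5 - 7.0741*x^4 + 7.9331*x^3 + 3.6699*x^2 - 6.0467*x + 6.432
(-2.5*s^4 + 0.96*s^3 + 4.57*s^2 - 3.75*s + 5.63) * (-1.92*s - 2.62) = 4.8*s^5 + 4.7068*s^4 - 11.2896*s^3 - 4.7734*s^2 - 0.984599999999999*s - 14.7506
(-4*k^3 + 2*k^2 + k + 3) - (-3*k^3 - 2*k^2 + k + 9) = -k^3 + 4*k^2 - 6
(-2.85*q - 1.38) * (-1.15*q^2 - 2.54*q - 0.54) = 3.2775*q^3 + 8.826*q^2 + 5.0442*q + 0.7452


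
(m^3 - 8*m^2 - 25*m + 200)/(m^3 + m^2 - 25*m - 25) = (m - 8)/(m + 1)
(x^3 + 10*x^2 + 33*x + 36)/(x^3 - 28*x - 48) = (x^2 + 6*x + 9)/(x^2 - 4*x - 12)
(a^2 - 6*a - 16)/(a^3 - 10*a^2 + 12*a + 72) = (a - 8)/(a^2 - 12*a + 36)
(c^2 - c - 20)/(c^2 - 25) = (c + 4)/(c + 5)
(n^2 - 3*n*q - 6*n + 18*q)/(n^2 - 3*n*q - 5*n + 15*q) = (n - 6)/(n - 5)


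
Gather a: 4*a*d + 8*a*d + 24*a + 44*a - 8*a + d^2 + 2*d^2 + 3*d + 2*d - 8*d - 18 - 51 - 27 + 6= a*(12*d + 60) + 3*d^2 - 3*d - 90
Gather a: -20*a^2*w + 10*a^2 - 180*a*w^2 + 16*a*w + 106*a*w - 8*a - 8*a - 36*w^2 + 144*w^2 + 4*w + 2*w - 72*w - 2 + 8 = a^2*(10 - 20*w) + a*(-180*w^2 + 122*w - 16) + 108*w^2 - 66*w + 6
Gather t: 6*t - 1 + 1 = 6*t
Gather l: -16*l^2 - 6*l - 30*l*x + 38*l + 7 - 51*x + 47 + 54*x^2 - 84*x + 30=-16*l^2 + l*(32 - 30*x) + 54*x^2 - 135*x + 84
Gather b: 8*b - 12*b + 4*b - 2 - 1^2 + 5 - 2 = 0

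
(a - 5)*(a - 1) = a^2 - 6*a + 5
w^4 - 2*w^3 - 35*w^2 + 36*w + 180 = (w - 6)*(w - 3)*(w + 2)*(w + 5)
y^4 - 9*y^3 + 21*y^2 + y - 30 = (y - 5)*(y - 3)*(y - 2)*(y + 1)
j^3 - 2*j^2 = j^2*(j - 2)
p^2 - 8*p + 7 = (p - 7)*(p - 1)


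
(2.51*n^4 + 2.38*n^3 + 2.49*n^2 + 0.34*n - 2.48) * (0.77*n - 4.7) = 1.9327*n^5 - 9.9644*n^4 - 9.2687*n^3 - 11.4412*n^2 - 3.5076*n + 11.656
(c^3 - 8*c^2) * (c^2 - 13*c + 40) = c^5 - 21*c^4 + 144*c^3 - 320*c^2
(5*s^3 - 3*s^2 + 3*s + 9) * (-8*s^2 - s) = -40*s^5 + 19*s^4 - 21*s^3 - 75*s^2 - 9*s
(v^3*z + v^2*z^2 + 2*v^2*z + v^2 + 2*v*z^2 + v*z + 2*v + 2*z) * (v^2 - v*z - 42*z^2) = v^5*z + 2*v^4*z + v^4 - 43*v^3*z^3 + 2*v^3 - 42*v^2*z^4 - 86*v^2*z^3 - 43*v^2*z^2 - 84*v*z^4 - 42*v*z^3 - 86*v*z^2 - 84*z^3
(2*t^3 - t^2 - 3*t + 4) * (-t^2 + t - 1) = -2*t^5 + 3*t^4 - 6*t^2 + 7*t - 4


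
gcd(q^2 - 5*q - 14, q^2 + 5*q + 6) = q + 2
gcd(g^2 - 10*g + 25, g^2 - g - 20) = g - 5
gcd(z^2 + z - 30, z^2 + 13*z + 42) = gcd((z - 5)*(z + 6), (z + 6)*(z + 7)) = z + 6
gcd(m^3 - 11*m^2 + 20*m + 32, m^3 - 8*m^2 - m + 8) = m^2 - 7*m - 8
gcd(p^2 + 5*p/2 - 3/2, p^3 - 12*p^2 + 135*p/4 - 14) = p - 1/2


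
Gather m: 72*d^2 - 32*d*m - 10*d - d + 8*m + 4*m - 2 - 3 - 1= 72*d^2 - 11*d + m*(12 - 32*d) - 6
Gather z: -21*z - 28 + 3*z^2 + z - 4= 3*z^2 - 20*z - 32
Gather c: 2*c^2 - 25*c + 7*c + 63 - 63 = 2*c^2 - 18*c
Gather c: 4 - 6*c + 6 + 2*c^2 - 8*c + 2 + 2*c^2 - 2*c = 4*c^2 - 16*c + 12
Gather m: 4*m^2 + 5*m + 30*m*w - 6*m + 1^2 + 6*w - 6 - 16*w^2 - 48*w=4*m^2 + m*(30*w - 1) - 16*w^2 - 42*w - 5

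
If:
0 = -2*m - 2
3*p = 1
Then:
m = -1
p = 1/3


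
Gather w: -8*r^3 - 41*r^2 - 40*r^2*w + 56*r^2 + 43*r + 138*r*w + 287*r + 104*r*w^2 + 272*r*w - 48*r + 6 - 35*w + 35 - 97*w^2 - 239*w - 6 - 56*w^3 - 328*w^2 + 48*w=-8*r^3 + 15*r^2 + 282*r - 56*w^3 + w^2*(104*r - 425) + w*(-40*r^2 + 410*r - 226) + 35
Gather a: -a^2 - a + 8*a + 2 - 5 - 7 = -a^2 + 7*a - 10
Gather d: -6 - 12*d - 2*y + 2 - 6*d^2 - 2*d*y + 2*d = -6*d^2 + d*(-2*y - 10) - 2*y - 4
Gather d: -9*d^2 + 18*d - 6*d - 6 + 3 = -9*d^2 + 12*d - 3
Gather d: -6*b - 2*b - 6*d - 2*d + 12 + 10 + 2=-8*b - 8*d + 24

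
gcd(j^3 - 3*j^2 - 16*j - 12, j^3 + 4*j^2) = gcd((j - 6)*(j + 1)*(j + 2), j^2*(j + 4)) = 1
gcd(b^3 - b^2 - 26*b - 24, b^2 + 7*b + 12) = b + 4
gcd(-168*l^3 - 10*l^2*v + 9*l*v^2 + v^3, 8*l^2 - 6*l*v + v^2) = -4*l + v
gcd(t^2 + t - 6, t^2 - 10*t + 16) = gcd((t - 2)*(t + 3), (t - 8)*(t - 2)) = t - 2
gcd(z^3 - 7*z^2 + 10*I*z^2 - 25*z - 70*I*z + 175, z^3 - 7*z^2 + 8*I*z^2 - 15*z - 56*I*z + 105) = z^2 + z*(-7 + 5*I) - 35*I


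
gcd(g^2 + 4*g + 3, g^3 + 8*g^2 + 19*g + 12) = g^2 + 4*g + 3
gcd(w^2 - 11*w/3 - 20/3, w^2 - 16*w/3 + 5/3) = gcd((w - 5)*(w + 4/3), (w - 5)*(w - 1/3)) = w - 5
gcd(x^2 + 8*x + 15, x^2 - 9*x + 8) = 1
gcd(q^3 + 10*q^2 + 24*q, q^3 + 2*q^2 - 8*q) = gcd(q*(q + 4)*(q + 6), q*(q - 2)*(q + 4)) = q^2 + 4*q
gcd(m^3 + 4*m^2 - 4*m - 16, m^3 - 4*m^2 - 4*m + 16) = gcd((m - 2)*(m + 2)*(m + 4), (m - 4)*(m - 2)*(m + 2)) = m^2 - 4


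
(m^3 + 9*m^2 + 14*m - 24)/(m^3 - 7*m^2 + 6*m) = (m^2 + 10*m + 24)/(m*(m - 6))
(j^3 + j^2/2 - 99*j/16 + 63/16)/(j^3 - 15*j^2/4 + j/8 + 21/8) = (16*j^3 + 8*j^2 - 99*j + 63)/(2*(8*j^3 - 30*j^2 + j + 21))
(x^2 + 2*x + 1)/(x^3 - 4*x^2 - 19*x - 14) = (x + 1)/(x^2 - 5*x - 14)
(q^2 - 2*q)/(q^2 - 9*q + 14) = q/(q - 7)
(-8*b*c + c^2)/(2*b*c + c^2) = (-8*b + c)/(2*b + c)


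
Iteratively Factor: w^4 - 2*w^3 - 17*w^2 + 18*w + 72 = (w - 4)*(w^3 + 2*w^2 - 9*w - 18) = (w - 4)*(w + 3)*(w^2 - w - 6) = (w - 4)*(w - 3)*(w + 3)*(w + 2)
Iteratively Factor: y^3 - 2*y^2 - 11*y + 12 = (y - 1)*(y^2 - y - 12) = (y - 4)*(y - 1)*(y + 3)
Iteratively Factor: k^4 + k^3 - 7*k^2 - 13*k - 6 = (k + 1)*(k^3 - 7*k - 6) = (k + 1)*(k + 2)*(k^2 - 2*k - 3) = (k - 3)*(k + 1)*(k + 2)*(k + 1)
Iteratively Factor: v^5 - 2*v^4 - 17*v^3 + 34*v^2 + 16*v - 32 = (v - 4)*(v^4 + 2*v^3 - 9*v^2 - 2*v + 8) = (v - 4)*(v - 2)*(v^3 + 4*v^2 - v - 4) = (v - 4)*(v - 2)*(v + 4)*(v^2 - 1) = (v - 4)*(v - 2)*(v + 1)*(v + 4)*(v - 1)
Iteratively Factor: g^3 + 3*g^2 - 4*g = (g + 4)*(g^2 - g) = (g - 1)*(g + 4)*(g)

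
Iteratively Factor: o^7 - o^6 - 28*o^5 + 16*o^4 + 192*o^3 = (o + 4)*(o^6 - 5*o^5 - 8*o^4 + 48*o^3) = (o - 4)*(o + 4)*(o^5 - o^4 - 12*o^3) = o*(o - 4)*(o + 4)*(o^4 - o^3 - 12*o^2) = o*(o - 4)*(o + 3)*(o + 4)*(o^3 - 4*o^2) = o^2*(o - 4)*(o + 3)*(o + 4)*(o^2 - 4*o) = o^3*(o - 4)*(o + 3)*(o + 4)*(o - 4)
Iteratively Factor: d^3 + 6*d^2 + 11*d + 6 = (d + 2)*(d^2 + 4*d + 3) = (d + 2)*(d + 3)*(d + 1)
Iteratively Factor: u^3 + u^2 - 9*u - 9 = (u - 3)*(u^2 + 4*u + 3) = (u - 3)*(u + 3)*(u + 1)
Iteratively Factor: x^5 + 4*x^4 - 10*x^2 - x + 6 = (x + 2)*(x^4 + 2*x^3 - 4*x^2 - 2*x + 3) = (x + 1)*(x + 2)*(x^3 + x^2 - 5*x + 3) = (x - 1)*(x + 1)*(x + 2)*(x^2 + 2*x - 3) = (x - 1)^2*(x + 1)*(x + 2)*(x + 3)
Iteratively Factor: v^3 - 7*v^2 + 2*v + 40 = (v - 4)*(v^2 - 3*v - 10) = (v - 5)*(v - 4)*(v + 2)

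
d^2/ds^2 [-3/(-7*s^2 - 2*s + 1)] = 6*(-49*s^2 - 14*s + 4*(7*s + 1)^2 + 7)/(7*s^2 + 2*s - 1)^3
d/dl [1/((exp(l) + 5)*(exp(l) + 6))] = (-2*exp(l) - 11)*exp(l)/(exp(4*l) + 22*exp(3*l) + 181*exp(2*l) + 660*exp(l) + 900)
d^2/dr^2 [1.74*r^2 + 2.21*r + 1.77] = 3.48000000000000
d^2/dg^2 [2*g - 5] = 0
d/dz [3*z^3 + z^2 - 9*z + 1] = 9*z^2 + 2*z - 9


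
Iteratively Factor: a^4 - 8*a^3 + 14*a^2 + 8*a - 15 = (a - 3)*(a^3 - 5*a^2 - a + 5) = (a - 3)*(a - 1)*(a^2 - 4*a - 5) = (a - 3)*(a - 1)*(a + 1)*(a - 5)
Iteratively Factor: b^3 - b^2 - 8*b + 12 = (b - 2)*(b^2 + b - 6) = (b - 2)*(b + 3)*(b - 2)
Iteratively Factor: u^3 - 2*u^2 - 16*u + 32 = (u - 2)*(u^2 - 16) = (u - 2)*(u + 4)*(u - 4)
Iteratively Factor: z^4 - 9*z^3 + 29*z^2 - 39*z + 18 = (z - 2)*(z^3 - 7*z^2 + 15*z - 9) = (z - 3)*(z - 2)*(z^2 - 4*z + 3) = (z - 3)^2*(z - 2)*(z - 1)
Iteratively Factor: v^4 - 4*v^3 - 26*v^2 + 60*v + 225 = (v + 3)*(v^3 - 7*v^2 - 5*v + 75) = (v + 3)^2*(v^2 - 10*v + 25) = (v - 5)*(v + 3)^2*(v - 5)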